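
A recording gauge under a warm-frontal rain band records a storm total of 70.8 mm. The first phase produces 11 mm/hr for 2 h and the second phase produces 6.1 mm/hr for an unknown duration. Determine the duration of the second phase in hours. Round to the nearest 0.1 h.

duration ≈ 8.0 h

Known phases: 11 × 2 = 22 mm.
Remaining depth = 70.8 − 22 = 48.8 mm.
Duration = 48.8 / 6.1 = 8.0 h.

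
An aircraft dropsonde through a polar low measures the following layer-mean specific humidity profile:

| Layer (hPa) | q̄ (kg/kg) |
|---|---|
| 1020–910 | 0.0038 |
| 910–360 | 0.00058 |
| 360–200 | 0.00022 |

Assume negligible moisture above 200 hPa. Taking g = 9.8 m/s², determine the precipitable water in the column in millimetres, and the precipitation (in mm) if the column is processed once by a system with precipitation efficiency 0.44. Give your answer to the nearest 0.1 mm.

Precipitable water is the column-integrated vapour mass per unit area: PW = (1/g) Σ q̄ Δp, with q in kg/kg and Δp in Pa (1 kg/m² of water = 1 mm).
Layer 1020–910 hPa: Δp = 110 hPa = 11000 Pa, q̄ = 0.0038 kg/kg → 0.0038 × 11000 / 9.8 = 4.27 mm
Layer 910–360 hPa: Δp = 550 hPa = 55000 Pa, q̄ = 0.00058 kg/kg → 0.00058 × 55000 / 9.8 = 3.26 mm
Layer 360–200 hPa: Δp = 160 hPa = 16000 Pa, q̄ = 0.00022 kg/kg → 0.00022 × 16000 / 9.8 = 0.36 mm
PW = 4.27 + 3.26 + 0.36 = 7.89 ≈ 7.9 mm.
Precipitation = ε × PW = 0.44 × 7.9 = 3.5 mm.

PW ≈ 7.9 mm; precipitation ≈ 3.5 mm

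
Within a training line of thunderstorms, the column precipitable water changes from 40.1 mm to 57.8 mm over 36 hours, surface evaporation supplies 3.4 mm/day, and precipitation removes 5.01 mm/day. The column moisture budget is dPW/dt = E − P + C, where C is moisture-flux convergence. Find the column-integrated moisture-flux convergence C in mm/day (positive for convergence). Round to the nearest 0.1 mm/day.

C ≈ 13.4 mm/day

dPW/dt = (57.8 − 40.1) mm / (36/24 day) = +11.800 mm/day.
C = dPW/dt − E + P = (+11.800) − 3.4 + 5.01 = 13.4 mm/day.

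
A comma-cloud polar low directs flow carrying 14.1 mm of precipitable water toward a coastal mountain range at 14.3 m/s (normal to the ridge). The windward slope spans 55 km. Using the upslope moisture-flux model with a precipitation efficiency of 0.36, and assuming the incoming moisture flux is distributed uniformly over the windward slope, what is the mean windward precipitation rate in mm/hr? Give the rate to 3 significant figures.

R ≈ 4.75 mm/hr

Incoming column moisture flux per unit ridge length: F = V × PW = 14.3 × 14.1 = 201.63 mm·m/s.
Spread over the 55 km slope with efficiency ε = 0.36: R = ε·F/W = 0.36 × 201.63 / 55000 m = 1.320e-03 mm/s.
R = 1.320e-03 × 3600 = 4.75 mm/hr.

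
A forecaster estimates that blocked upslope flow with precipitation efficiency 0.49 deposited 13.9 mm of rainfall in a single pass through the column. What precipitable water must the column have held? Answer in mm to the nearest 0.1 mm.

PW ≈ 28.4 mm

PW = rainfall / ε = 13.9 / 0.49 = 28.4 mm.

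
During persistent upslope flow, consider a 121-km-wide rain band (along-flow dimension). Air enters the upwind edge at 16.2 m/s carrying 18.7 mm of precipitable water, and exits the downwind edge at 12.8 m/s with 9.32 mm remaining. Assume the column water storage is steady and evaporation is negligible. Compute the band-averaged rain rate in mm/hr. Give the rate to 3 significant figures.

R ≈ 5.46 mm/hr

Column moisture flux per unit crosswind length is F = V × PW.
Inflow: F_in = 16.2 × 18.7 = 302.94 mm·m/s
Outflow: F_out = 12.8 × 9.32 = 119.296 mm·m/s
Steady-state rate R = (F_in − F_out)/L = (302.94 − 119.296) / 121000 m = 1.518e-03 mm/s.
R = 1.518e-03 × 3600 = 5.46 mm/hr.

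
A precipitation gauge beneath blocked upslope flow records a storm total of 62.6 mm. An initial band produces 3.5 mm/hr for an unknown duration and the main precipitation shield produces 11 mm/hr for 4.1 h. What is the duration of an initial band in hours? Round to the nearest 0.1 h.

duration ≈ 5.0 h

Known phases: 11 × 4.1 = 45.1 mm.
Remaining depth = 62.6 − 45.1 = 17.5 mm.
Duration = 17.5 / 3.5 = 5.0 h.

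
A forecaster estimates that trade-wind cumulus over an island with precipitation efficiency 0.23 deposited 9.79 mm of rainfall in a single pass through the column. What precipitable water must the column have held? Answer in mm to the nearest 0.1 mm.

PW ≈ 42.6 mm

PW = rainfall / ε = 9.79 / 0.23 = 42.6 mm.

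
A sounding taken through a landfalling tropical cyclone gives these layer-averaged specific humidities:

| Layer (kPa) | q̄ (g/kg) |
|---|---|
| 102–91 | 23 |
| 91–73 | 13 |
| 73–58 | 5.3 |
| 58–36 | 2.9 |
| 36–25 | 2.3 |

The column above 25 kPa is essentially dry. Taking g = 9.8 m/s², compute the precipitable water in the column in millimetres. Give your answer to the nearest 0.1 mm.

Precipitable water is the column-integrated vapour mass per unit area: PW = (1/g) Σ q̄ Δp, with q in kg/kg and Δp in Pa (1 kg/m² of water = 1 mm).
Layer 102–91 kPa: Δp = 110 hPa = 11000 Pa, q̄ = 0.023 kg/kg → 0.023 × 11000 / 9.8 = 25.82 mm
Layer 91–73 kPa: Δp = 180 hPa = 18000 Pa, q̄ = 0.013 kg/kg → 0.013 × 18000 / 9.8 = 23.88 mm
Layer 73–58 kPa: Δp = 150 hPa = 15000 Pa, q̄ = 0.0053 kg/kg → 0.0053 × 15000 / 9.8 = 8.11 mm
Layer 58–36 kPa: Δp = 220 hPa = 22000 Pa, q̄ = 0.0029 kg/kg → 0.0029 × 22000 / 9.8 = 6.51 mm
Layer 36–25 kPa: Δp = 110 hPa = 11000 Pa, q̄ = 0.0023 kg/kg → 0.0023 × 11000 / 9.8 = 2.58 mm
PW = 25.82 + 23.88 + 8.11 + 6.51 + 2.58 = 66.90 ≈ 66.9 mm.

PW ≈ 66.9 mm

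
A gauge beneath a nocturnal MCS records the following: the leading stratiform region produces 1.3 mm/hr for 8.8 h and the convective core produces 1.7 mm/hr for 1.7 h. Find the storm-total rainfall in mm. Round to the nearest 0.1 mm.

Total = Σ Rᵢ Δtᵢ = 1.3 × 8.8 + 1.7 × 1.7
      = 11.44 + 2.89 = 14.3 mm.

total ≈ 14.3 mm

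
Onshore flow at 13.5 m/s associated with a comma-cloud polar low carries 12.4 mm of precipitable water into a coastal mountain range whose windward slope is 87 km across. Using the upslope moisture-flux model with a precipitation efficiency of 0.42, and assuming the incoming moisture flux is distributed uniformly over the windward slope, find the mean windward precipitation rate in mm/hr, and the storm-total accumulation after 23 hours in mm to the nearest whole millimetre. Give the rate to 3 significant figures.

Incoming column moisture flux per unit ridge length: F = V × PW = 13.5 × 12.4 = 167.4 mm·m/s.
Spread over the 87 km slope with efficiency ε = 0.42: R = ε·F/W = 0.42 × 167.4 / 87000 m = 8.081e-04 mm/s.
R = 8.081e-04 × 3600 = 2.91 mm/hr.
Over 23 h: total = 2.91 × 23 = 66.93 ≈ 67 mm.

R ≈ 2.91 mm/hr; total ≈ 67 mm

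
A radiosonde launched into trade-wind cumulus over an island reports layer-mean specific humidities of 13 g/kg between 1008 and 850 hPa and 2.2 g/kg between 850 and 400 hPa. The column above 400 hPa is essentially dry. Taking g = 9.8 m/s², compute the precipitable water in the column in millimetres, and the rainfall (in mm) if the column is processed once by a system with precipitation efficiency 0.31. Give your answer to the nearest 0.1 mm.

PW ≈ 31.1 mm; rainfall ≈ 9.6 mm

Precipitable water is the column-integrated vapour mass per unit area: PW = (1/g) Σ q̄ Δp, with q in kg/kg and Δp in Pa (1 kg/m² of water = 1 mm).
Layer 1008–850 hPa: Δp = 158 hPa = 15800 Pa, q̄ = 0.013 kg/kg → 0.013 × 15800 / 9.8 = 20.96 mm
Layer 850–400 hPa: Δp = 450 hPa = 45000 Pa, q̄ = 0.0022 kg/kg → 0.0022 × 45000 / 9.8 = 10.10 mm
PW = 20.96 + 10.10 = 31.06 ≈ 31.1 mm.
Rainfall = ε × PW = 0.31 × 31.1 = 9.6 mm.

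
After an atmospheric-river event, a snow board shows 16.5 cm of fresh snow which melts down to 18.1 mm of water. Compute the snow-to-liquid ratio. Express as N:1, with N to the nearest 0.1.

Ratio = snow depth / SWE = 165 mm / 18.1 mm = 9.1, i.e. 9.1:1.

ratio ≈ 9.1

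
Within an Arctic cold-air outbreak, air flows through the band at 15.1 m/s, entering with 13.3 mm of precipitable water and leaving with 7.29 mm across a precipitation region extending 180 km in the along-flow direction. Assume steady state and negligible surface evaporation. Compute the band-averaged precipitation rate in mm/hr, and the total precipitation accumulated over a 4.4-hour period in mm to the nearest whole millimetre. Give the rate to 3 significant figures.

R ≈ 1.82 mm/hr; total ≈ 8 mm

Column moisture flux per unit crosswind length is F = V × PW.
Inflow: F_in = 15.1 × 13.3 = 200.83 mm·m/s
Outflow: F_out = 15.1 × 7.29 = 110.079 mm·m/s
Steady-state rate R = (F_in − F_out)/L = (200.83 − 110.079) / 180000 m = 5.042e-04 mm/s.
R = 5.042e-04 × 3600 = 1.82 mm/hr.
Over 4.4 h: total = 1.82 × 4.4 = 8.008 ≈ 8 mm.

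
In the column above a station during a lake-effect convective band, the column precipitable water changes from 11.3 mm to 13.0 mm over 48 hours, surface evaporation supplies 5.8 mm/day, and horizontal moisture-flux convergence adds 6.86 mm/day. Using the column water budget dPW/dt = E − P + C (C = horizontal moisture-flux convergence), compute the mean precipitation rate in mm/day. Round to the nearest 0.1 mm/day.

P ≈ 11.8 mm/day

dPW/dt = (13.0 − 11.3) mm / (48/24 day) = +0.850 mm/day.
P = E + C − dPW/dt = 5.8 + (6.86) − (+0.850) = 11.8 mm/day.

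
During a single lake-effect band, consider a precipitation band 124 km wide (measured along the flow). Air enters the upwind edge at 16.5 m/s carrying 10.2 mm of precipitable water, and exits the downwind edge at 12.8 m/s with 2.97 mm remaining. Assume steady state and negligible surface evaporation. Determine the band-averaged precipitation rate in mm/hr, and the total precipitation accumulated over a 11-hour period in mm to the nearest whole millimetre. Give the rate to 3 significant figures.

Column moisture flux per unit crosswind length is F = V × PW.
Inflow: F_in = 16.5 × 10.2 = 168.3 mm·m/s
Outflow: F_out = 12.8 × 2.97 = 38.016 mm·m/s
Steady-state rate R = (F_in − F_out)/L = (168.3 − 38.016) / 124000 m = 1.051e-03 mm/s.
R = 1.051e-03 × 3600 = 3.78 mm/hr.
Over 11 h: total = 3.78 × 11 = 41.58 ≈ 42 mm.

R ≈ 3.78 mm/hr; total ≈ 42 mm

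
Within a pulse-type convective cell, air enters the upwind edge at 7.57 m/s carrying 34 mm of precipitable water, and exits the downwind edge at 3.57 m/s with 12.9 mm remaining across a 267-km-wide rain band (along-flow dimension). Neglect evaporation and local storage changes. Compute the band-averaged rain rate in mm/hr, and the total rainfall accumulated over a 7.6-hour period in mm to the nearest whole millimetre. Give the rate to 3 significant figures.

Column moisture flux per unit crosswind length is F = V × PW.
Inflow: F_in = 7.57 × 34 = 257.38 mm·m/s
Outflow: F_out = 3.57 × 12.9 = 46.053 mm·m/s
Steady-state rate R = (F_in − F_out)/L = (257.38 − 46.053) / 267000 m = 7.915e-04 mm/s.
R = 7.915e-04 × 3600 = 2.85 mm/hr.
Over 7.6 h: total = 2.85 × 7.6 = 21.66 ≈ 22 mm.

R ≈ 2.85 mm/hr; total ≈ 22 mm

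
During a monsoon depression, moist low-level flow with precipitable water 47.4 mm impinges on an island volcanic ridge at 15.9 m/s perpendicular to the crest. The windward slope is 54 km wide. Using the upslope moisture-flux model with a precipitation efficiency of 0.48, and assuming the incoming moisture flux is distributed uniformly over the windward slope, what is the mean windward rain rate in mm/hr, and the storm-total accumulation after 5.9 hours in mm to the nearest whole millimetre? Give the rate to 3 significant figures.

Incoming column moisture flux per unit ridge length: F = V × PW = 15.9 × 47.4 = 753.66 mm·m/s.
Spread over the 54 km slope with efficiency ε = 0.48: R = ε·F/W = 0.48 × 753.66 / 54000 m = 6.699e-03 mm/s.
R = 6.699e-03 × 3600 = 24.1 mm/hr.
Over 5.9 h: total = 24.1 × 5.9 = 142.19 ≈ 142 mm.

R ≈ 24.1 mm/hr; total ≈ 142 mm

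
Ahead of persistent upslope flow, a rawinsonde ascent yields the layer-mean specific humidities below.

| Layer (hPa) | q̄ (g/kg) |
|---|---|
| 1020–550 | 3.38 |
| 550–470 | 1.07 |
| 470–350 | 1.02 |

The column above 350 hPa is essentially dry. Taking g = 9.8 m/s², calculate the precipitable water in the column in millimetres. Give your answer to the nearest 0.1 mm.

Precipitable water is the column-integrated vapour mass per unit area: PW = (1/g) Σ q̄ Δp, with q in kg/kg and Δp in Pa (1 kg/m² of water = 1 mm).
Layer 1020–550 hPa: Δp = 470 hPa = 47000 Pa, q̄ = 0.00338 kg/kg → 0.00338 × 47000 / 9.8 = 16.21 mm
Layer 550–470 hPa: Δp = 80 hPa = 8000 Pa, q̄ = 0.00107 kg/kg → 0.00107 × 8000 / 9.8 = 0.87 mm
Layer 470–350 hPa: Δp = 120 hPa = 12000 Pa, q̄ = 0.00102 kg/kg → 0.00102 × 12000 / 9.8 = 1.25 mm
PW = 16.21 + 0.87 + 1.25 = 18.33 ≈ 18.3 mm.

PW ≈ 18.3 mm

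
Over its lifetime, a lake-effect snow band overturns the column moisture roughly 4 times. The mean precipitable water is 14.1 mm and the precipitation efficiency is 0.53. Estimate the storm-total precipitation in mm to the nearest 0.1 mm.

Each cycle deposits ε × PW = 0.53 × 14.1 = 7.473 mm.
Over 4 cycles: 4 × 7.473 = 29.9 mm.

precipitation ≈ 29.9 mm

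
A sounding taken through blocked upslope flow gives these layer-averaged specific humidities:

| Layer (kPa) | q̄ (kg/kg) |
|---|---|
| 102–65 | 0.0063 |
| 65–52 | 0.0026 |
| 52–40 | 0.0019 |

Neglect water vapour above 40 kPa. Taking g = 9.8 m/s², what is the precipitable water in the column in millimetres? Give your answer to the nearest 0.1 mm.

PW ≈ 29.6 mm

Precipitable water is the column-integrated vapour mass per unit area: PW = (1/g) Σ q̄ Δp, with q in kg/kg and Δp in Pa (1 kg/m² of water = 1 mm).
Layer 102–65 kPa: Δp = 370 hPa = 37000 Pa, q̄ = 0.0063 kg/kg → 0.0063 × 37000 / 9.8 = 23.79 mm
Layer 65–52 kPa: Δp = 130 hPa = 13000 Pa, q̄ = 0.0026 kg/kg → 0.0026 × 13000 / 9.8 = 3.45 mm
Layer 52–40 kPa: Δp = 120 hPa = 12000 Pa, q̄ = 0.0019 kg/kg → 0.0019 × 12000 / 9.8 = 2.33 mm
PW = 23.79 + 3.45 + 2.33 = 29.57 ≈ 29.6 mm.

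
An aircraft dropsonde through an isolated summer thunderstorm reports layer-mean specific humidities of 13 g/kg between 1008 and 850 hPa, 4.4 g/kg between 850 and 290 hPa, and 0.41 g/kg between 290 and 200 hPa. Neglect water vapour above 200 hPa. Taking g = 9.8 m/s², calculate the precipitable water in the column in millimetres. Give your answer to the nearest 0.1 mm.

PW ≈ 46.5 mm

Precipitable water is the column-integrated vapour mass per unit area: PW = (1/g) Σ q̄ Δp, with q in kg/kg and Δp in Pa (1 kg/m² of water = 1 mm).
Layer 1008–850 hPa: Δp = 158 hPa = 15800 Pa, q̄ = 0.013 kg/kg → 0.013 × 15800 / 9.8 = 20.96 mm
Layer 850–290 hPa: Δp = 560 hPa = 56000 Pa, q̄ = 0.0044 kg/kg → 0.0044 × 56000 / 9.8 = 25.14 mm
Layer 290–200 hPa: Δp = 90 hPa = 9000 Pa, q̄ = 0.00041 kg/kg → 0.00041 × 9000 / 9.8 = 0.38 mm
PW = 20.96 + 25.14 + 0.38 = 46.48 ≈ 46.5 mm.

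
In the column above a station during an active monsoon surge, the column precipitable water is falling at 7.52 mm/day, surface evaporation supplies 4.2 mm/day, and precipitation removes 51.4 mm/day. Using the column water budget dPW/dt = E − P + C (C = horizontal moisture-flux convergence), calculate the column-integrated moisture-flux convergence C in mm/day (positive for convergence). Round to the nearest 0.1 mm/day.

C ≈ 39.7 mm/day

dPW/dt = -7.52 mm/day.
C = dPW/dt − E + P = (-7.52) − 4.2 + 51.4 = 39.7 mm/day.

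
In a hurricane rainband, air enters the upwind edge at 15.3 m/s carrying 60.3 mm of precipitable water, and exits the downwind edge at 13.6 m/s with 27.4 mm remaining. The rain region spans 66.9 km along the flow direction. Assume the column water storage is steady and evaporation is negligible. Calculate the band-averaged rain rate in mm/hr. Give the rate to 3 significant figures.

R ≈ 29.6 mm/hr

Column moisture flux per unit crosswind length is F = V × PW.
Inflow: F_in = 15.3 × 60.3 = 922.59 mm·m/s
Outflow: F_out = 13.6 × 27.4 = 372.64 mm·m/s
Steady-state rate R = (F_in − F_out)/L = (922.59 − 372.64) / 66900 m = 8.220e-03 mm/s.
R = 8.220e-03 × 3600 = 29.6 mm/hr.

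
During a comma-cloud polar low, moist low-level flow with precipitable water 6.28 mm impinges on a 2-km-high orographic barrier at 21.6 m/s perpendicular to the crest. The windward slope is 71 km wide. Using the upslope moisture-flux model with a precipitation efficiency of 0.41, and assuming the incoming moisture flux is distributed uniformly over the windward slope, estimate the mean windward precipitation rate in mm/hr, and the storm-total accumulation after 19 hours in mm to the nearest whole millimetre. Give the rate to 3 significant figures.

Incoming column moisture flux per unit ridge length: F = V × PW = 21.6 × 6.28 = 135.648 mm·m/s.
Spread over the 71 km slope with efficiency ε = 0.41: R = ε·F/W = 0.41 × 135.648 / 71000 m = 7.833e-04 mm/s.
R = 7.833e-04 × 3600 = 2.82 mm/hr.
Over 19 h: total = 2.82 × 19 = 53.58 ≈ 54 mm.

R ≈ 2.82 mm/hr; total ≈ 54 mm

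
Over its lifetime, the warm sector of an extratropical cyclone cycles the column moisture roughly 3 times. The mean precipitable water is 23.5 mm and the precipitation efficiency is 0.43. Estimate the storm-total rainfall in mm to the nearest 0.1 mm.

Each cycle deposits ε × PW = 0.43 × 23.5 = 10.105 mm.
Over 3 cycles: 3 × 10.105 = 30.3 mm.

rainfall ≈ 30.3 mm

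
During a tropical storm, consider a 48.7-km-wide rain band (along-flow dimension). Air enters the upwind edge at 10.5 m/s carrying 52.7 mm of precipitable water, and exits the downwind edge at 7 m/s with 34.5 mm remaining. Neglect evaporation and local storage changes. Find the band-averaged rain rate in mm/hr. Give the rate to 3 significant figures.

Column moisture flux per unit crosswind length is F = V × PW.
Inflow: F_in = 10.5 × 52.7 = 553.35 mm·m/s
Outflow: F_out = 7 × 34.5 = 241.5 mm·m/s
Steady-state rate R = (F_in − F_out)/L = (553.35 − 241.5) / 48700 m = 6.403e-03 mm/s.
R = 6.403e-03 × 3600 = 23.1 mm/hr.

R ≈ 23.1 mm/hr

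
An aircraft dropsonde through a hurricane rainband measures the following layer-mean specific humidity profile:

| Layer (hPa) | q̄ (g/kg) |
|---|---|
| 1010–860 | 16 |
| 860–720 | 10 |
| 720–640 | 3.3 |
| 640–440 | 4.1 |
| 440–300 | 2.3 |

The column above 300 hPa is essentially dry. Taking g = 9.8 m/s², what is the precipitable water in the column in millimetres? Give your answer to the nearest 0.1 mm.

Precipitable water is the column-integrated vapour mass per unit area: PW = (1/g) Σ q̄ Δp, with q in kg/kg and Δp in Pa (1 kg/m² of water = 1 mm).
Layer 1010–860 hPa: Δp = 150 hPa = 15000 Pa, q̄ = 0.016 kg/kg → 0.016 × 15000 / 9.8 = 24.49 mm
Layer 860–720 hPa: Δp = 140 hPa = 14000 Pa, q̄ = 0.01 kg/kg → 0.01 × 14000 / 9.8 = 14.29 mm
Layer 720–640 hPa: Δp = 80 hPa = 8000 Pa, q̄ = 0.0033 kg/kg → 0.0033 × 8000 / 9.8 = 2.69 mm
Layer 640–440 hPa: Δp = 200 hPa = 20000 Pa, q̄ = 0.0041 kg/kg → 0.0041 × 20000 / 9.8 = 8.37 mm
Layer 440–300 hPa: Δp = 140 hPa = 14000 Pa, q̄ = 0.0023 kg/kg → 0.0023 × 14000 / 9.8 = 3.29 mm
PW = 24.49 + 14.29 + 2.69 + 8.37 + 3.29 = 53.13 ≈ 53.1 mm.

PW ≈ 53.1 mm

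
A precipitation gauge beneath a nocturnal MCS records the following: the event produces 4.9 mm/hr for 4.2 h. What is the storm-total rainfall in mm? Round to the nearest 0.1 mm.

total ≈ 20.6 mm

Total = Σ Rᵢ Δtᵢ = 4.9 × 4.2
      = 20.58 = 20.6 mm.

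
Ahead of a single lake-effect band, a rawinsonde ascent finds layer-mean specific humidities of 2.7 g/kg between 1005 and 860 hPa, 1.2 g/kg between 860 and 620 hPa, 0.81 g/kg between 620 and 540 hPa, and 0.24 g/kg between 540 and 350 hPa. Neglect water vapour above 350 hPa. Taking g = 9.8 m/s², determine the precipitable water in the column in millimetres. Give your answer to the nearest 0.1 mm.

Precipitable water is the column-integrated vapour mass per unit area: PW = (1/g) Σ q̄ Δp, with q in kg/kg and Δp in Pa (1 kg/m² of water = 1 mm).
Layer 1005–860 hPa: Δp = 145 hPa = 14500 Pa, q̄ = 0.0027 kg/kg → 0.0027 × 14500 / 9.8 = 3.99 mm
Layer 860–620 hPa: Δp = 240 hPa = 24000 Pa, q̄ = 0.0012 kg/kg → 0.0012 × 24000 / 9.8 = 2.94 mm
Layer 620–540 hPa: Δp = 80 hPa = 8000 Pa, q̄ = 0.00081 kg/kg → 0.00081 × 8000 / 9.8 = 0.66 mm
Layer 540–350 hPa: Δp = 190 hPa = 19000 Pa, q̄ = 0.00024 kg/kg → 0.00024 × 19000 / 9.8 = 0.47 mm
PW = 3.99 + 2.94 + 0.66 + 0.47 = 8.06 ≈ 8.1 mm.

PW ≈ 8.1 mm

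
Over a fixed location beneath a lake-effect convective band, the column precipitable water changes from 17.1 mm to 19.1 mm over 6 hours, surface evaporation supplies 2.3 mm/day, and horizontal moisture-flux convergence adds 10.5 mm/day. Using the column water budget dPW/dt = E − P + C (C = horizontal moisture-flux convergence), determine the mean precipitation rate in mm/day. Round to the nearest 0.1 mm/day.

dPW/dt = (19.1 − 17.1) mm / (6/24 day) = +8.000 mm/day.
P = E + C − dPW/dt = 2.3 + (10.5) − (+8.000) = 4.8 mm/day.

P ≈ 4.8 mm/day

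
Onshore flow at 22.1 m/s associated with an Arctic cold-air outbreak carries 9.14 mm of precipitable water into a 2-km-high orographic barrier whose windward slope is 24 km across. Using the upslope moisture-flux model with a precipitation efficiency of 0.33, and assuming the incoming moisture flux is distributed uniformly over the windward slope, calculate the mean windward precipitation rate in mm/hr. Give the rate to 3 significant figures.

Incoming column moisture flux per unit ridge length: F = V × PW = 22.1 × 9.14 = 201.994 mm·m/s.
Spread over the 24 km slope with efficiency ε = 0.33: R = ε·F/W = 0.33 × 201.994 / 24000 m = 2.777e-03 mm/s.
R = 2.777e-03 × 3600 = 10.0 mm/hr.

R ≈ 10.0 mm/hr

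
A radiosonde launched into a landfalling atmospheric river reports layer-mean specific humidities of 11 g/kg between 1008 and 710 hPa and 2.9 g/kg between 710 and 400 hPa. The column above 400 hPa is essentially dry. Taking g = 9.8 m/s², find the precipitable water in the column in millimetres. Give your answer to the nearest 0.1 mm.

Precipitable water is the column-integrated vapour mass per unit area: PW = (1/g) Σ q̄ Δp, with q in kg/kg and Δp in Pa (1 kg/m² of water = 1 mm).
Layer 1008–710 hPa: Δp = 298 hPa = 29800 Pa, q̄ = 0.011 kg/kg → 0.011 × 29800 / 9.8 = 33.45 mm
Layer 710–400 hPa: Δp = 310 hPa = 31000 Pa, q̄ = 0.0029 kg/kg → 0.0029 × 31000 / 9.8 = 9.17 mm
PW = 33.45 + 9.17 = 42.62 ≈ 42.6 mm.

PW ≈ 42.6 mm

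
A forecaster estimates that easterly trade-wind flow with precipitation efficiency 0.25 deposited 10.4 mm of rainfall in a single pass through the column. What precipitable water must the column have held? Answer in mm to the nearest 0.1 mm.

PW ≈ 41.6 mm

PW = rainfall / ε = 10.4 / 0.25 = 41.6 mm.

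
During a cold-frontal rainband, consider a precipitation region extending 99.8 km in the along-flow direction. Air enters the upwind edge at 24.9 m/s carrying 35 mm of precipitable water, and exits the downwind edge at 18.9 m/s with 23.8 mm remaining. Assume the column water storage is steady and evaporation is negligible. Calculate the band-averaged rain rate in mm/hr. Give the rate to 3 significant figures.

R ≈ 15.2 mm/hr

Column moisture flux per unit crosswind length is F = V × PW.
Inflow: F_in = 24.9 × 35 = 871.5 mm·m/s
Outflow: F_out = 18.9 × 23.8 = 449.82 mm·m/s
Steady-state rate R = (F_in − F_out)/L = (871.5 − 449.82) / 99800 m = 4.225e-03 mm/s.
R = 4.225e-03 × 3600 = 15.2 mm/hr.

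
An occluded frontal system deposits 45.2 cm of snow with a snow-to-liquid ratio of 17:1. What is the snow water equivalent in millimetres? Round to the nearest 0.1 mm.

SWE = snow depth / ratio = 45.2 cm / 17 = 2.659 cm = 26.6 mm.

SWE ≈ 26.6 mm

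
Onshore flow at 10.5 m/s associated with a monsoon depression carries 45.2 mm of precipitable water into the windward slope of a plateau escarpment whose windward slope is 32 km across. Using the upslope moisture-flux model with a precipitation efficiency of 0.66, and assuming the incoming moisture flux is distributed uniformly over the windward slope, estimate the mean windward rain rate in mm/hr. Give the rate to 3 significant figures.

Incoming column moisture flux per unit ridge length: F = V × PW = 10.5 × 45.2 = 474.6 mm·m/s.
Spread over the 32 km slope with efficiency ε = 0.66: R = ε·F/W = 0.66 × 474.6 / 32000 m = 9.789e-03 mm/s.
R = 9.789e-03 × 3600 = 35.2 mm/hr.

R ≈ 35.2 mm/hr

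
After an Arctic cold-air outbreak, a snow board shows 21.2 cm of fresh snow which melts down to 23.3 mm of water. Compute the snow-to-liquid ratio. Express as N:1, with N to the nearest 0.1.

Ratio = snow depth / SWE = 212 mm / 23.3 mm = 9.1, i.e. 9.1:1.

ratio ≈ 9.1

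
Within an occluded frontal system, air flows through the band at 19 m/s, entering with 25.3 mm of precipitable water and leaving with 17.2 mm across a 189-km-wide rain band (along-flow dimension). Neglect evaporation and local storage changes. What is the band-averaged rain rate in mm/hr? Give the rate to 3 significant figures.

Column moisture flux per unit crosswind length is F = V × PW.
Inflow: F_in = 19 × 25.3 = 480.7 mm·m/s
Outflow: F_out = 19 × 17.2 = 326.8 mm·m/s
Steady-state rate R = (F_in − F_out)/L = (480.7 − 326.8) / 189000 m = 8.143e-04 mm/s.
R = 8.143e-04 × 3600 = 2.93 mm/hr.

R ≈ 2.93 mm/hr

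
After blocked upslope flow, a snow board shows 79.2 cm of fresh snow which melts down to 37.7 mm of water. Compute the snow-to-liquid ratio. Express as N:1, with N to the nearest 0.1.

ratio ≈ 21.0

Ratio = snow depth / SWE = 792 mm / 37.7 mm = 21.0, i.e. 21.0:1.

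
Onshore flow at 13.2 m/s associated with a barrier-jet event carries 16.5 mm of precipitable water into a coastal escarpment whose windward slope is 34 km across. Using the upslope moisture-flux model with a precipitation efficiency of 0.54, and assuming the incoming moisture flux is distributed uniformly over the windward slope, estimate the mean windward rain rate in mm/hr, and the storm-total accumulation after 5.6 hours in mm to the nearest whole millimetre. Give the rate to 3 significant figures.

R ≈ 12.5 mm/hr; total ≈ 70 mm

Incoming column moisture flux per unit ridge length: F = V × PW = 13.2 × 16.5 = 217.8 mm·m/s.
Spread over the 34 km slope with efficiency ε = 0.54: R = ε·F/W = 0.54 × 217.8 / 34000 m = 3.459e-03 mm/s.
R = 3.459e-03 × 3600 = 12.5 mm/hr.
Over 5.6 h: total = 12.5 × 5.6 = 70 mm.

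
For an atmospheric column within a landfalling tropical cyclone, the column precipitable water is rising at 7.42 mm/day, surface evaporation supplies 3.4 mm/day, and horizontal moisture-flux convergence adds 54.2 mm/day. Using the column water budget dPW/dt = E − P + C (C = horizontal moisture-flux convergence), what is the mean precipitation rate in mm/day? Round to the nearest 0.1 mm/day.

dPW/dt = +7.42 mm/day.
P = E + C − dPW/dt = 3.4 + (54.2) − (+7.42) = 50.2 mm/day.

P ≈ 50.2 mm/day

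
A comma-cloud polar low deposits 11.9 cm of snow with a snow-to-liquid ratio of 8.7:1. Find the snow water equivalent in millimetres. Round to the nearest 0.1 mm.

SWE = snow depth / ratio = 11.9 cm / 8.7 = 1.368 cm = 13.7 mm.

SWE ≈ 13.7 mm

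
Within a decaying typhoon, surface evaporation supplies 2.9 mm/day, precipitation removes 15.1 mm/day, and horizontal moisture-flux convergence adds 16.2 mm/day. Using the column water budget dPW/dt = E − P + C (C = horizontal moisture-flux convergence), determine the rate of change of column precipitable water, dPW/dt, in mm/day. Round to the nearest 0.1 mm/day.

dPW/dt = E − P + C = 2.9 − 15.1 + (16.2) = 4.0 mm/day.

dPW/dt ≈ 4.0 mm/day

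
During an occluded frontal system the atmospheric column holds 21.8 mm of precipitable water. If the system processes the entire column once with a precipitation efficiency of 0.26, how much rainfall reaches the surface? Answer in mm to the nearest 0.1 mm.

rainfall ≈ 5.7 mm

Rainfall = ε × PW = 0.26 × 21.8 = 5.7 mm.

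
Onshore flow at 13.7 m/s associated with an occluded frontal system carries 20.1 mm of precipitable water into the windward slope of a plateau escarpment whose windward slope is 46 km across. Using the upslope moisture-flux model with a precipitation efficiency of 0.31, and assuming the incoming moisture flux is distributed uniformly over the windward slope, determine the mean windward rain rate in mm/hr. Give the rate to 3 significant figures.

Incoming column moisture flux per unit ridge length: F = V × PW = 13.7 × 20.1 = 275.37 mm·m/s.
Spread over the 46 km slope with efficiency ε = 0.31: R = ε·F/W = 0.31 × 275.37 / 46000 m = 1.856e-03 mm/s.
R = 1.856e-03 × 3600 = 6.68 mm/hr.

R ≈ 6.68 mm/hr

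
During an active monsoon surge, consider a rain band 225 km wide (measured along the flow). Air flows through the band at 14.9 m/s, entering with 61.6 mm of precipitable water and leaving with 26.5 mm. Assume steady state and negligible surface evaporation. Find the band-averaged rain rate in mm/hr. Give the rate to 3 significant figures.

R ≈ 8.37 mm/hr

Column moisture flux per unit crosswind length is F = V × PW.
Inflow: F_in = 14.9 × 61.6 = 917.84 mm·m/s
Outflow: F_out = 14.9 × 26.5 = 394.85 mm·m/s
Steady-state rate R = (F_in − F_out)/L = (917.84 − 394.85) / 225000 m = 2.324e-03 mm/s.
R = 2.324e-03 × 3600 = 8.37 mm/hr.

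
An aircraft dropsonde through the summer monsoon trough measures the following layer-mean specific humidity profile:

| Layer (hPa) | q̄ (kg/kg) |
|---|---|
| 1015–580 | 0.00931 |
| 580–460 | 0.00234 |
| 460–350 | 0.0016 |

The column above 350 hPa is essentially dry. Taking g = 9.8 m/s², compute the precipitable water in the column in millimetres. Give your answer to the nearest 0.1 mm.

Precipitable water is the column-integrated vapour mass per unit area: PW = (1/g) Σ q̄ Δp, with q in kg/kg and Δp in Pa (1 kg/m² of water = 1 mm).
Layer 1015–580 hPa: Δp = 435 hPa = 43500 Pa, q̄ = 0.00931 kg/kg → 0.00931 × 43500 / 9.8 = 41.33 mm
Layer 580–460 hPa: Δp = 120 hPa = 12000 Pa, q̄ = 0.00234 kg/kg → 0.00234 × 12000 / 9.8 = 2.87 mm
Layer 460–350 hPa: Δp = 110 hPa = 11000 Pa, q̄ = 0.0016 kg/kg → 0.0016 × 11000 / 9.8 = 1.80 mm
PW = 41.33 + 2.87 + 1.80 = 46.00 ≈ 46.0 mm.

PW ≈ 46.0 mm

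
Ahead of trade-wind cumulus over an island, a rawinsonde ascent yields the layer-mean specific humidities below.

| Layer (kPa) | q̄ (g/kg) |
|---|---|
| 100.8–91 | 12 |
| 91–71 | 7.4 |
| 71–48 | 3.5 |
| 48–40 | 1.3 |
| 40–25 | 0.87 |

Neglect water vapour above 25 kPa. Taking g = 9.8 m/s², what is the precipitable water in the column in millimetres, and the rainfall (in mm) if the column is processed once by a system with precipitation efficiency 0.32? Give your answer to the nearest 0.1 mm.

Precipitable water is the column-integrated vapour mass per unit area: PW = (1/g) Σ q̄ Δp, with q in kg/kg and Δp in Pa (1 kg/m² of water = 1 mm).
Layer 100.8–91 kPa: Δp = 98 hPa = 9800 Pa, q̄ = 0.012 kg/kg → 0.012 × 9800 / 9.8 = 12.00 mm
Layer 91–71 kPa: Δp = 200 hPa = 20000 Pa, q̄ = 0.0074 kg/kg → 0.0074 × 20000 / 9.8 = 15.10 mm
Layer 71–48 kPa: Δp = 230 hPa = 23000 Pa, q̄ = 0.0035 kg/kg → 0.0035 × 23000 / 9.8 = 8.21 mm
Layer 48–40 kPa: Δp = 80 hPa = 8000 Pa, q̄ = 0.0013 kg/kg → 0.0013 × 8000 / 9.8 = 1.06 mm
Layer 40–25 kPa: Δp = 150 hPa = 15000 Pa, q̄ = 0.00087 kg/kg → 0.00087 × 15000 / 9.8 = 1.33 mm
PW = 12.00 + 15.10 + 8.21 + 1.06 + 1.33 = 37.70 ≈ 37.7 mm.
Rainfall = ε × PW = 0.32 × 37.7 = 12.1 mm.

PW ≈ 37.7 mm; rainfall ≈ 12.1 mm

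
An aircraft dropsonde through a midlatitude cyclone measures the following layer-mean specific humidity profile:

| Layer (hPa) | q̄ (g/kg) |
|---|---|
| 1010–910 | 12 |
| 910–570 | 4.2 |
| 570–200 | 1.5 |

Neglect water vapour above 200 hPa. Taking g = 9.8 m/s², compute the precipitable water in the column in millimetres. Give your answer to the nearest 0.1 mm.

Precipitable water is the column-integrated vapour mass per unit area: PW = (1/g) Σ q̄ Δp, with q in kg/kg and Δp in Pa (1 kg/m² of water = 1 mm).
Layer 1010–910 hPa: Δp = 100 hPa = 10000 Pa, q̄ = 0.012 kg/kg → 0.012 × 10000 / 9.8 = 12.24 mm
Layer 910–570 hPa: Δp = 340 hPa = 34000 Pa, q̄ = 0.0042 kg/kg → 0.0042 × 34000 / 9.8 = 14.57 mm
Layer 570–200 hPa: Δp = 370 hPa = 37000 Pa, q̄ = 0.0015 kg/kg → 0.0015 × 37000 / 9.8 = 5.66 mm
PW = 12.24 + 14.57 + 5.66 = 32.47 ≈ 32.5 mm.

PW ≈ 32.5 mm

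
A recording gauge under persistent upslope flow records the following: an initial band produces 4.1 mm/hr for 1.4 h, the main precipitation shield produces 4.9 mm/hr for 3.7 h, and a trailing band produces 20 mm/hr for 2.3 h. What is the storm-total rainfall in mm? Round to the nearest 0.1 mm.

total ≈ 69.9 mm

Total = Σ Rᵢ Δtᵢ = 4.1 × 1.4 + 4.9 × 3.7 + 20 × 2.3
      = 5.74 + 18.13 + 46 = 69.9 mm.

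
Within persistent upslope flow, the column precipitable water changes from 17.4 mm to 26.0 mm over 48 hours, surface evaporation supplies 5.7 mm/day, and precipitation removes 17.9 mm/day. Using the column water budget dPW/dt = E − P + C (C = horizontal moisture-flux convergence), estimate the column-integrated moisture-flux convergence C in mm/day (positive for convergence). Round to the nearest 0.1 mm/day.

dPW/dt = (26.0 − 17.4) mm / (48/24 day) = +4.300 mm/day.
C = dPW/dt − E + P = (+4.300) − 5.7 + 17.9 = 16.5 mm/day.

C ≈ 16.5 mm/day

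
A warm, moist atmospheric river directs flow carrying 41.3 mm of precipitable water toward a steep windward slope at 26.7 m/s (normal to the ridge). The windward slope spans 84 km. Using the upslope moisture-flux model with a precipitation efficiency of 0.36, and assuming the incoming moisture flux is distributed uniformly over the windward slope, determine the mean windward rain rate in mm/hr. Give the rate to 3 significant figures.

Incoming column moisture flux per unit ridge length: F = V × PW = 26.7 × 41.3 = 1102.71 mm·m/s.
Spread over the 84 km slope with efficiency ε = 0.36: R = ε·F/W = 0.36 × 1102.71 / 84000 m = 4.726e-03 mm/s.
R = 4.726e-03 × 3600 = 17.0 mm/hr.

R ≈ 17.0 mm/hr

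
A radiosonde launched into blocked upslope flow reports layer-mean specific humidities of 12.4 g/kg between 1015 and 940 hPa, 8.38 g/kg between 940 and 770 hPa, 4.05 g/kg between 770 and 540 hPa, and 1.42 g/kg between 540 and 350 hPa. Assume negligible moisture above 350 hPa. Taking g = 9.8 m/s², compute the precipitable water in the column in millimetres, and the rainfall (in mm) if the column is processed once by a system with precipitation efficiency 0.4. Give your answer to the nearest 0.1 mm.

PW ≈ 36.3 mm; rainfall ≈ 14.5 mm

Precipitable water is the column-integrated vapour mass per unit area: PW = (1/g) Σ q̄ Δp, with q in kg/kg and Δp in Pa (1 kg/m² of water = 1 mm).
Layer 1015–940 hPa: Δp = 75 hPa = 7500 Pa, q̄ = 0.0124 kg/kg → 0.0124 × 7500 / 9.8 = 9.49 mm
Layer 940–770 hPa: Δp = 170 hPa = 17000 Pa, q̄ = 0.00838 kg/kg → 0.00838 × 17000 / 9.8 = 14.54 mm
Layer 770–540 hPa: Δp = 230 hPa = 23000 Pa, q̄ = 0.00405 kg/kg → 0.00405 × 23000 / 9.8 = 9.51 mm
Layer 540–350 hPa: Δp = 190 hPa = 19000 Pa, q̄ = 0.00142 kg/kg → 0.00142 × 19000 / 9.8 = 2.75 mm
PW = 9.49 + 14.54 + 9.51 + 2.75 = 36.29 ≈ 36.3 mm.
Rainfall = ε × PW = 0.4 × 36.3 = 14.5 mm.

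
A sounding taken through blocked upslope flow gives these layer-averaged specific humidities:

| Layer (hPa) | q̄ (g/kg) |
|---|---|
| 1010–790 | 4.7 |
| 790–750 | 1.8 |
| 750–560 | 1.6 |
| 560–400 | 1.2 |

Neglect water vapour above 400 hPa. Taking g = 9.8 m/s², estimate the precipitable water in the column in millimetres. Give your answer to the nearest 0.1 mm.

PW ≈ 16.3 mm

Precipitable water is the column-integrated vapour mass per unit area: PW = (1/g) Σ q̄ Δp, with q in kg/kg and Δp in Pa (1 kg/m² of water = 1 mm).
Layer 1010–790 hPa: Δp = 220 hPa = 22000 Pa, q̄ = 0.0047 kg/kg → 0.0047 × 22000 / 9.8 = 10.55 mm
Layer 790–750 hPa: Δp = 40 hPa = 4000 Pa, q̄ = 0.0018 kg/kg → 0.0018 × 4000 / 9.8 = 0.73 mm
Layer 750–560 hPa: Δp = 190 hPa = 19000 Pa, q̄ = 0.0016 kg/kg → 0.0016 × 19000 / 9.8 = 3.10 mm
Layer 560–400 hPa: Δp = 160 hPa = 16000 Pa, q̄ = 0.0012 kg/kg → 0.0012 × 16000 / 9.8 = 1.96 mm
PW = 10.55 + 0.73 + 3.10 + 1.96 = 16.34 ≈ 16.3 mm.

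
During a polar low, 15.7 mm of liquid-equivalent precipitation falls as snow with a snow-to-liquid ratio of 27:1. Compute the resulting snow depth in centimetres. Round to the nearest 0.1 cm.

Snow depth = liquid × ratio = 15.7 mm × 27 = 423.9 mm = 42.4 cm.

snow depth ≈ 42.4 cm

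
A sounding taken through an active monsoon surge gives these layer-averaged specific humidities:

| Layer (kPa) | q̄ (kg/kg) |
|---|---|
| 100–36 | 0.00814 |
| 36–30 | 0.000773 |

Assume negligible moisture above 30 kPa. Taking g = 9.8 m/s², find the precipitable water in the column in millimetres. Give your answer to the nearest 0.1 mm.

PW ≈ 53.6 mm

Precipitable water is the column-integrated vapour mass per unit area: PW = (1/g) Σ q̄ Δp, with q in kg/kg and Δp in Pa (1 kg/m² of water = 1 mm).
Layer 100–36 kPa: Δp = 640 hPa = 64000 Pa, q̄ = 0.00814 kg/kg → 0.00814 × 64000 / 9.8 = 53.16 mm
Layer 36–30 kPa: Δp = 60 hPa = 6000 Pa, q̄ = 0.000773 kg/kg → 0.000773 × 6000 / 9.8 = 0.47 mm
PW = 53.16 + 0.47 = 53.63 ≈ 53.6 mm.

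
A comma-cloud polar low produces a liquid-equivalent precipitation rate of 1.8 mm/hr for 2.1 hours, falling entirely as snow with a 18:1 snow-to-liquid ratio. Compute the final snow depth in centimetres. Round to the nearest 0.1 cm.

Liquid-equivalent depth = 1.8 × 2.1 = 3.78 mm.
Snow depth = 3.78 mm × 18 = 68.04 mm = 6.8 cm.

snow depth ≈ 6.8 cm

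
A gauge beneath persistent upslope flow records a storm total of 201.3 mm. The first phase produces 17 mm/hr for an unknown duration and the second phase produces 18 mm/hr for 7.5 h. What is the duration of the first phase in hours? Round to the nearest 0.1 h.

Known phases: 18 × 7.5 = 135 mm.
Remaining depth = 201.3 − 135 = 66.3 mm.
Duration = 66.3 / 17 = 3.9 h.

duration ≈ 3.9 h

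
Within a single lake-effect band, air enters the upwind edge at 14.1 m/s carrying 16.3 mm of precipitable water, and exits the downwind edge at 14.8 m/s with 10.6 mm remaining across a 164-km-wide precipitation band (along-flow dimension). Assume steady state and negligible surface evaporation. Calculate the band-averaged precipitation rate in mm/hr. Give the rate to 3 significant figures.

R ≈ 1.60 mm/hr

Column moisture flux per unit crosswind length is F = V × PW.
Inflow: F_in = 14.1 × 16.3 = 229.83 mm·m/s
Outflow: F_out = 14.8 × 10.6 = 156.88 mm·m/s
Steady-state rate R = (F_in − F_out)/L = (229.83 − 156.88) / 164000 m = 4.448e-04 mm/s.
R = 4.448e-04 × 3600 = 1.60 mm/hr.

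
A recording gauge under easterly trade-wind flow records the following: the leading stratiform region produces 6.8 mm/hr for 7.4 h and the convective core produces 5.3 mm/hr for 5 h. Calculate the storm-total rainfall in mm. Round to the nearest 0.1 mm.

Total = Σ Rᵢ Δtᵢ = 6.8 × 7.4 + 5.3 × 5
      = 50.32 + 26.5 = 76.8 mm.

total ≈ 76.8 mm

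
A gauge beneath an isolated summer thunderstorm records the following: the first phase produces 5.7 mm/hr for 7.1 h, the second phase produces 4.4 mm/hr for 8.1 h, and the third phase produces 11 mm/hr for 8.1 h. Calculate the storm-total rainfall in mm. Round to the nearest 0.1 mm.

total ≈ 165.2 mm

Total = Σ Rᵢ Δtᵢ = 5.7 × 7.1 + 4.4 × 8.1 + 11 × 8.1
      = 40.47 + 35.64 + 89.1 = 165.2 mm.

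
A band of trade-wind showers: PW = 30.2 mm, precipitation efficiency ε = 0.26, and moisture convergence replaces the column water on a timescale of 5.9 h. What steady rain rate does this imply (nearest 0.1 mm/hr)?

Each overturning extracts ε × PW = 0.26 × 30.2 = 7.852 mm.
Rate = ε·PW / τ = 7.852 / 5.9 h = 1.3 mm/hr.

R ≈ 1.3 mm/hr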